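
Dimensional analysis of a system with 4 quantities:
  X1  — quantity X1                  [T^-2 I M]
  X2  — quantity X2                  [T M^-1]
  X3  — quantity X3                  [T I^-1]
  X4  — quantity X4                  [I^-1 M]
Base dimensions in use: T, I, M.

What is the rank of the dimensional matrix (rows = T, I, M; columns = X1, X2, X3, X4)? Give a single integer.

Exponent matrix [T,I,M] × [X1,X2,X3,X4]:
  T: [-2  1  1  0]
  I: [ 1  0 -1 -1]
  M: [ 1 -1  0  1]
Echelon form has 2 nonzero rows (pivots: X1,X2)

2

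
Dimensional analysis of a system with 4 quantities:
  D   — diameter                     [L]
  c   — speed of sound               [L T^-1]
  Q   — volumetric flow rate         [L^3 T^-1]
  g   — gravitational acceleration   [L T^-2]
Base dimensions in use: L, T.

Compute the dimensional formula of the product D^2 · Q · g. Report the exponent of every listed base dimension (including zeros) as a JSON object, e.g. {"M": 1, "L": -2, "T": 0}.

{"L": 6, "T": -3}

Dimensional matrix (L×T by D×c×Q×g):
  L: [ 1  1  3  1]
  T: [ 0 -1 -1 -2]
  [L]: (2)·1+(1)·3+(1)·1 = 6
  [T]: (2)·0+(1)·-1+(1)·-2 = -3
⇒ L^6 T^-3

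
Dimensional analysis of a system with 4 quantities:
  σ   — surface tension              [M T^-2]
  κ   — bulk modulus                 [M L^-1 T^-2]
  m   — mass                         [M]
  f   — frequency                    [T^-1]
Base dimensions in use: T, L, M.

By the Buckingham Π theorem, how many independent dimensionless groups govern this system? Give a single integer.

Dimensional matrix (T×L×M by σ×κ×m×f):
  T: [-2 -2  0 -1]
  L: [ 0 -1  0  0]
  M: [ 1  1  1  0]
RREF → pivots at {σ,κ,m} ⇒ r = 3
4 vars − rank 3 = 1 Π group

1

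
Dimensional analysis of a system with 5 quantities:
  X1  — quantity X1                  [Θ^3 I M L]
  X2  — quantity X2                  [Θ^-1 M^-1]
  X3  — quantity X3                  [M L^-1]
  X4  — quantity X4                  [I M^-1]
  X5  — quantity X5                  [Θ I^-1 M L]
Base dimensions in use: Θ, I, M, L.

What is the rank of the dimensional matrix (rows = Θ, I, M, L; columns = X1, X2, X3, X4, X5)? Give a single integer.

Exponent matrix [Θ,I,M,L] × [X1,X2,X3,X4,X5]:
  Θ: [ 3 -1  0  0  1]
  I: [ 1  0  0  1 -1]
  M: [ 1 -1  1 -1  1]
  L: [ 1  0 -1  0  1]
Echelon form has 3 nonzero rows (pivots: X1,X2,X3)

3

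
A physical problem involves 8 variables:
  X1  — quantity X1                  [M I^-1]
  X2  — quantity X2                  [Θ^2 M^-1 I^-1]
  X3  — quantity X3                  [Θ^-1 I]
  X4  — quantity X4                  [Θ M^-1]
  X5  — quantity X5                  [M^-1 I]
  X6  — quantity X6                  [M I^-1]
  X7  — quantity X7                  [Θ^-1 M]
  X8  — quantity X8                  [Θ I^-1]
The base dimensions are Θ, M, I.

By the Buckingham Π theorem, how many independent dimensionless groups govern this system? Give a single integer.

6

Exponent matrix [Θ,M,I] × [X1,X2,X3,X4,X5,X6,X7,X8]:
  Θ: [ 0  2 -1  1  0  0 -1  1]
  M: [ 1 -1  0 -1 -1  1  1  0]
  I: [-1 -1  1  0  1 -1  0 -1]
Echelon form has 2 nonzero rows (pivots: X1,X2)
8 vars − rank 2 = 6 Π groups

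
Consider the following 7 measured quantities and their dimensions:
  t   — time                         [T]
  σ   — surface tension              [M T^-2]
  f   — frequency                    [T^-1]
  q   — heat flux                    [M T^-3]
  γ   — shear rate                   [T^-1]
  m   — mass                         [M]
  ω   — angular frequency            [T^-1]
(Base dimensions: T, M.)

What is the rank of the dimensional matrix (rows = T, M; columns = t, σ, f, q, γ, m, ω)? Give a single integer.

Write exponents as rows T,M / cols t,σ,f,q,γ,m,ω:
  T: [ 1 -2 -1 -3 -1  0 -1]
  M: [ 0  1  0  1  0  1  0]
Echelon form has 2 nonzero rows (pivots: t,σ)

2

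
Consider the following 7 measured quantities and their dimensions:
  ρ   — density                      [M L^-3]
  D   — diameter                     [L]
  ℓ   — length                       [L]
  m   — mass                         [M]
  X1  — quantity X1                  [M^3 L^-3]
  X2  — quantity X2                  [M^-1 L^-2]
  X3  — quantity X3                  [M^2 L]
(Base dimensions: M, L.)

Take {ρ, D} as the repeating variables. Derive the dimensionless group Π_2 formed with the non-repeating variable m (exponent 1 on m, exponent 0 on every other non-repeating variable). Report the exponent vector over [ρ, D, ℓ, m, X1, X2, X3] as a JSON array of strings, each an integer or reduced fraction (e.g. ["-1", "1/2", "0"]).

Exponent matrix [M,L] × [ρ,D,ℓ,m,X1,X2,X3]:
  M: [ 1  0  0  1  3 -1  2]
  L: [-3  1  1  0 -3 -2  1]
Echelon form has 2 nonzero rows (pivots: ρ,D)
Repeat: ρ,D; free: ℓ,m,X1,X2,X3
RREF:
  r0: [   1    0    0    1    3   -1    2]
  r1: [   0    1    1    3    6   -5    7]
Fix exponent of m at 1, ℓ at 0, X1 at 0, X2 at 0, X3 at 0; solve each RREF row for its pivot's exponent:
  r0: exp(ρ) + (1)·1 = 0 ⇒ exp(ρ) = -1
  r1: exp(D) + (3)·1 = 0 ⇒ exp(D) = -3
Π_2 = ρ^-1 · D^-3 · m

["-1", "-3", "0", "1", "0", "0", "0"]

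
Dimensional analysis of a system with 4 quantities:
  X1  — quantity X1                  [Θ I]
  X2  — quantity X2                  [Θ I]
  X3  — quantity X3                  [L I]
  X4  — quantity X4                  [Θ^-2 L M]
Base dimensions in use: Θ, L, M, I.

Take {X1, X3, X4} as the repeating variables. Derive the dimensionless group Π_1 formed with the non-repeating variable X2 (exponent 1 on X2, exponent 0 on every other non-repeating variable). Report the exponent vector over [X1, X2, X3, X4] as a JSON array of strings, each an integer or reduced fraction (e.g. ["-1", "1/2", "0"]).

Write exponents as rows Θ,L,M,I / cols X1,X2,X3,X4:
  Θ: [ 1  1  0 -2]
  L: [ 0  0  1  1]
  M: [ 0  0  0  1]
  I: [ 1  1  1  0]
Echelon form has 3 nonzero rows (pivots: X1,X3,X4)
Pivot set = {X1,X3,X4}, free = {X2}
RREF:
  r0: [   1    1    0    0]
  r1: [   0    0    1    0]
  r2: [   0    0    0    1]
  r3: [   0    0    0    0]
Fix exponent of X2 at 1; solve each RREF row for its pivot's exponent:
  r0: exp(X1) + (1)·1 = 0 ⇒ exp(X1) = -1
  r1: exp(X3) + (0)·1 = 0 ⇒ exp(X3) = 0
  r2: exp(X4) + (0)·1 = 0 ⇒ exp(X4) = 0
Π_1 = X1^-1 · X2

["-1", "1", "0", "0"]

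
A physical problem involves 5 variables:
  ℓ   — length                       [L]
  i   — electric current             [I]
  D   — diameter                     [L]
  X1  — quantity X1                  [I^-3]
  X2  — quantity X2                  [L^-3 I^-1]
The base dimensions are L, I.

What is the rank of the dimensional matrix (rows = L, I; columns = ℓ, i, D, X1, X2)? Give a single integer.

Dimensional matrix (L×I by ℓ×i×D×X1×X2):
  L: [ 1  0  1  0 -3]
  I: [ 0  1  0 -3 -1]
Echelon form has 2 nonzero rows (pivots: ℓ,i)

2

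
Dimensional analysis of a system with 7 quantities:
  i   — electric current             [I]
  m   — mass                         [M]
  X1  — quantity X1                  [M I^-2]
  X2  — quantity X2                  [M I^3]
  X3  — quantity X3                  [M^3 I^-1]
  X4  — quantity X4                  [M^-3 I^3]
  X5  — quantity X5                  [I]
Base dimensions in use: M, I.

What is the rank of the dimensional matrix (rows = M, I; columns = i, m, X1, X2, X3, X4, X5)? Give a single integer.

Exponent matrix [M,I] × [i,m,X1,X2,X3,X4,X5]:
  M: [ 0  1  1  1  3 -3  0]
  I: [ 1  0 -2  3 -1  3  1]
Echelon form has 2 nonzero rows (pivots: i,m)

2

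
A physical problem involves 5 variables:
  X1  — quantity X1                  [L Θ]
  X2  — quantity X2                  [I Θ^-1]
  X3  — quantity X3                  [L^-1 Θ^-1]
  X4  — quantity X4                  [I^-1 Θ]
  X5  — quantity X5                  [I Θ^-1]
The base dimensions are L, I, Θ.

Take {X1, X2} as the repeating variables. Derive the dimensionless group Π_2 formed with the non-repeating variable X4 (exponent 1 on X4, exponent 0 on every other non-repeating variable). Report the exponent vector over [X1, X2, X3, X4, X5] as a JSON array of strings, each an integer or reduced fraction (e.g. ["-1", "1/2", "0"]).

["0", "1", "0", "1", "0"]

Exponent matrix [L,I,Θ] × [X1,X2,X3,X4,X5]:
  L: [ 1  0 -1  0  0]
  I: [ 0  1  0 -1  1]
  Θ: [ 1 -1 -1  1 -1]
Row reduction gives pivot columns X1,X2; rank = 2
Repeat: X1,X2; free: X3,X4,X5
RREF:
  r0: [   1    0   -1    0    0]
  r1: [   0    1    0   -1    1]
  r2: [   0    0    0    0    0]
Fix exponent of X4 at 1, X3 at 0, X5 at 0; solve each RREF row for its pivot's exponent:
  r0: exp(X1) + (0)·1 = 0 ⇒ exp(X1) = 0
  r1: exp(X2) + (-1)·1 = 0 ⇒ exp(X2) = 1
Π_2 = X2 · X4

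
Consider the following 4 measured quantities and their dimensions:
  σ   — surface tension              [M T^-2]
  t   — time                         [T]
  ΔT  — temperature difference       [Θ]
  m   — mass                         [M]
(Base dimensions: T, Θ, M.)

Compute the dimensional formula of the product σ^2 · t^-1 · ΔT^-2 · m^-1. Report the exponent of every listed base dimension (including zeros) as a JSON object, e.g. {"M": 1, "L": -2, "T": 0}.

Dimensional matrix (T×Θ×M by σ×t×ΔT×m):
  T: [-2  1  0  0]
  Θ: [ 0  0  1  0]
  M: [ 1  0  0  1]
  [T]: (2)·-2+(-1)·1+(-2)·0+(-1)·0 = -5
  [Θ]: (2)·0+(-1)·0+(-2)·1+(-1)·0 = -2
  [M]: (2)·1+(-1)·0+(-2)·0+(-1)·1 = 1
⇒ T^-5 Θ^-2 M

{"T": -5, "Θ": -2, "M": 1}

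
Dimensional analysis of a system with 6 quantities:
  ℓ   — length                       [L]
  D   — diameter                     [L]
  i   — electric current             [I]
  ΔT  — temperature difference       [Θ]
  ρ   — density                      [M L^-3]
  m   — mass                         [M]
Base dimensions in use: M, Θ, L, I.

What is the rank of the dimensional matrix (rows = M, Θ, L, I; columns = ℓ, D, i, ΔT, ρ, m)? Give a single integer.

4

Dimensional matrix (M×Θ×L×I by ℓ×D×i×ΔT×ρ×m):
  M: [ 0  0  0  0  1  1]
  Θ: [ 0  0  0  1  0  0]
  L: [ 1  1  0  0 -3  0]
  I: [ 0  0  1  0  0  0]
Echelon form has 4 nonzero rows (pivots: ℓ,i,ΔT,ρ)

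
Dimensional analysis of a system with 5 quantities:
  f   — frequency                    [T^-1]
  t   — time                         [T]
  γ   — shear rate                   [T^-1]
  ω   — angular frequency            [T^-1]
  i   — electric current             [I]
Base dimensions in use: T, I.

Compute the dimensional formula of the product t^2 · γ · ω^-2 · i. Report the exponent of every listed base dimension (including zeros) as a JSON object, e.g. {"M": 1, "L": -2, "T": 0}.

Write exponents as rows T,I / cols f,t,γ,ω,i:
  T: [-1  1 -1 -1  0]
  I: [ 0  0  0  0  1]
  [T]: (2)·1+(1)·-1+(-2)·-1+(1)·0 = 3
  [I]: (2)·0+(1)·0+(-2)·0+(1)·1 = 1
⇒ T^3 I

{"T": 3, "I": 1}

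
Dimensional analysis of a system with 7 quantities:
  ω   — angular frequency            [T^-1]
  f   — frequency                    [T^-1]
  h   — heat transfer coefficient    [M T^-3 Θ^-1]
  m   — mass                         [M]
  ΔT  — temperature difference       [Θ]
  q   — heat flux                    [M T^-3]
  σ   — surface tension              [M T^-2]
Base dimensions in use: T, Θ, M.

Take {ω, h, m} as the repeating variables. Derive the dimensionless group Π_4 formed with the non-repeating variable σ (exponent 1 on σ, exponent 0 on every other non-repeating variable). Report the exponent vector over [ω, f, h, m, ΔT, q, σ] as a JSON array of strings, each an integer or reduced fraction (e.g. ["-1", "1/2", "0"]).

Exponent matrix [T,Θ,M] × [ω,f,h,m,ΔT,q,σ]:
  T: [-1 -1 -3  0  0 -3 -2]
  Θ: [ 0  0 -1  0  1  0  0]
  M: [ 0  0  1  1  0  1  1]
Echelon form has 3 nonzero rows (pivots: ω,h,m)
Repeat: ω,h,m; free: f,ΔT,q,σ
RREF:
  r0: [   1    1    0    0    3    3    2]
  r1: [   0    0    1    0   -1    0    0]
  r2: [   0    0    0    1    1    1    1]
Fix exponent of σ at 1, f at 0, ΔT at 0, q at 0; solve each RREF row for its pivot's exponent:
  r0: exp(ω) + (2)·1 = 0 ⇒ exp(ω) = -2
  r1: exp(h) + (0)·1 = 0 ⇒ exp(h) = 0
  r2: exp(m) + (1)·1 = 0 ⇒ exp(m) = -1
Π_4 = ω^-2 · m^-1 · σ

["-2", "0", "0", "-1", "0", "0", "1"]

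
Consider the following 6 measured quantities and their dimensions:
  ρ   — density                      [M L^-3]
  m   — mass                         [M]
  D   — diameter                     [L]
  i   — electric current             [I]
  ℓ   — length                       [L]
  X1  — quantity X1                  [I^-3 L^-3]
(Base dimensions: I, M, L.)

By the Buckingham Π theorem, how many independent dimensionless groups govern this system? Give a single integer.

Dimensional matrix (I×M×L by ρ×m×D×i×ℓ×X1):
  I: [ 0  0  0  1  0 -3]
  M: [ 1  1  0  0  0  0]
  L: [-3  0  1  0  1 -3]
Row reduction gives pivot columns ρ,m,i; rank = 3
Π count = n − r = 6 − 3 = 3

3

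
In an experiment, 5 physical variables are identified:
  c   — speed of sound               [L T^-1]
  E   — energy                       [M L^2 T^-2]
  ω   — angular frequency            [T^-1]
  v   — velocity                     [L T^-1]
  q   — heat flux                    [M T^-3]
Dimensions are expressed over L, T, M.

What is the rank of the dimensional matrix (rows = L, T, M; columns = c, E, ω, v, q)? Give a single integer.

Exponent matrix [L,T,M] × [c,E,ω,v,q]:
  L: [ 1  2  0  1  0]
  T: [-1 -2 -1 -1 -3]
  M: [ 0  1  0  0  1]
RREF → pivots at {c,E,ω} ⇒ r = 3

3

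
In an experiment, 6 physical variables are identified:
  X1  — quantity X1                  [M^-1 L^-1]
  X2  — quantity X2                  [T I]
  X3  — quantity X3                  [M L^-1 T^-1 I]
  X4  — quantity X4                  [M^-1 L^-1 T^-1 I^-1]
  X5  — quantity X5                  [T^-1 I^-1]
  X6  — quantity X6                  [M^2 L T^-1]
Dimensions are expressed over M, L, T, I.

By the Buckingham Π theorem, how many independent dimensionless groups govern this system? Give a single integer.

3

Dimensional matrix (M×L×T×I by X1×X2×X3×X4×X5×X6):
  M: [-1  0  1 -1  0  2]
  L: [-1  0 -1 -1  0  1]
  T: [ 0  1 -1 -1 -1 -1]
  I: [ 0  1  1 -1 -1  0]
RREF → pivots at {X1,X2,X3} ⇒ r = 3
n=6, r=3 ⇒ 3 dimensionless groups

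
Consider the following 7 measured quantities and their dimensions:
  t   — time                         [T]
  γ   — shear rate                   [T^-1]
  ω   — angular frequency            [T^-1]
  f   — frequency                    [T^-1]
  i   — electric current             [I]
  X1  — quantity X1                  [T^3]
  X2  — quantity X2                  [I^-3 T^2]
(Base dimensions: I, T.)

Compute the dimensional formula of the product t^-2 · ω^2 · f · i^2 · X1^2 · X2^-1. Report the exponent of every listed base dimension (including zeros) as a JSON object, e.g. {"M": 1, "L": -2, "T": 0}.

{"I": 5, "T": -1}

Dimensional matrix (I×T by t×γ×ω×f×i×X1×X2):
  I: [ 0  0  0  0  1  0 -3]
  T: [ 1 -1 -1 -1  0  3  2]
  [I]: (-2)·0+(2)·0+(1)·0+(2)·1+(2)·0+(-1)·-3 = 5
  [T]: (-2)·1+(2)·-1+(1)·-1+(2)·0+(2)·3+(-1)·2 = -1
⇒ I^5 T^-1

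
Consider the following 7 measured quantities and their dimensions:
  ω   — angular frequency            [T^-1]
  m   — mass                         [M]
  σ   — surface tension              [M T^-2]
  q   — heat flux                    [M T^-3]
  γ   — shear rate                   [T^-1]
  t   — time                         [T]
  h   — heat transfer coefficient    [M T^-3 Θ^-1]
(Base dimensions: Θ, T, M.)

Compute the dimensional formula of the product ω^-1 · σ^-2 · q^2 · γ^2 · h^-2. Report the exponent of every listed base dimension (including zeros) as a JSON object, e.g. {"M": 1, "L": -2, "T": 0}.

Write exponents as rows Θ,T,M / cols ω,m,σ,q,γ,t,h:
  Θ: [ 0  0  0  0  0  0 -1]
  T: [-1  0 -2 -3 -1  1 -3]
  M: [ 0  1  1  1  0  0  1]
  [Θ]: (-1)·0+(-2)·0+(2)·0+(2)·0+(-2)·-1 = 2
  [T]: (-1)·-1+(-2)·-2+(2)·-3+(2)·-1+(-2)·-3 = 3
  [M]: (-1)·0+(-2)·1+(2)·1+(2)·0+(-2)·1 = -2
⇒ Θ^2 T^3 M^-2

{"Θ": 2, "T": 3, "M": -2}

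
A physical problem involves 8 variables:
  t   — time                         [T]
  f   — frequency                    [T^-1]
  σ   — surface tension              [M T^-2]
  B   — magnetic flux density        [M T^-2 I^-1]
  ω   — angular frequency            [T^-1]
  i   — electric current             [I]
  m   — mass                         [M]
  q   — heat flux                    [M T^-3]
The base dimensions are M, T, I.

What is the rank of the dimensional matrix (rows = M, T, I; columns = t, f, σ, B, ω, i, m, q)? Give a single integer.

3

Exponent matrix [M,T,I] × [t,f,σ,B,ω,i,m,q]:
  M: [ 0  0  1  1  0  0  1  1]
  T: [ 1 -1 -2 -2 -1  0  0 -3]
  I: [ 0  0  0 -1  0  1  0  0]
Echelon form has 3 nonzero rows (pivots: t,σ,B)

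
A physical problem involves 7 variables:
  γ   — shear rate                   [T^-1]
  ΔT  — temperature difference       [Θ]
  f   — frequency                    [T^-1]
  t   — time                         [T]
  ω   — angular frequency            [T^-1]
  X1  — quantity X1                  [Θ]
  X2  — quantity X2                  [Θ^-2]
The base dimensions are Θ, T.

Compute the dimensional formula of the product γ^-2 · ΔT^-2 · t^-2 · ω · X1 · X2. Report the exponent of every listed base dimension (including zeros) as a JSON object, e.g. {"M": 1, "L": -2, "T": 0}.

{"Θ": -3, "T": -1}

Exponent matrix [Θ,T] × [γ,ΔT,f,t,ω,X1,X2]:
  Θ: [ 0  1  0  0  0  1 -2]
  T: [-1  0 -1  1 -1  0  0]
  [Θ]: (-2)·0+(-2)·1+(-2)·0+(1)·0+(1)·1+(1)·-2 = -3
  [T]: (-2)·-1+(-2)·0+(-2)·1+(1)·-1+(1)·0+(1)·0 = -1
⇒ Θ^-3 T^-1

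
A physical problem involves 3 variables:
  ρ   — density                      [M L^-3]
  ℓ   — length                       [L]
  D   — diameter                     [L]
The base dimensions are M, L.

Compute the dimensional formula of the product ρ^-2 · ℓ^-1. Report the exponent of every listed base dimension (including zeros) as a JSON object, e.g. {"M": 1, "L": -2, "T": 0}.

Dimensional matrix (M×L by ρ×ℓ×D):
  M: [ 1  0  0]
  L: [-3  1  1]
  [M]: (-2)·1+(-1)·0 = -2
  [L]: (-2)·-3+(-1)·1 = 5
⇒ M^-2 L^5

{"M": -2, "L": 5}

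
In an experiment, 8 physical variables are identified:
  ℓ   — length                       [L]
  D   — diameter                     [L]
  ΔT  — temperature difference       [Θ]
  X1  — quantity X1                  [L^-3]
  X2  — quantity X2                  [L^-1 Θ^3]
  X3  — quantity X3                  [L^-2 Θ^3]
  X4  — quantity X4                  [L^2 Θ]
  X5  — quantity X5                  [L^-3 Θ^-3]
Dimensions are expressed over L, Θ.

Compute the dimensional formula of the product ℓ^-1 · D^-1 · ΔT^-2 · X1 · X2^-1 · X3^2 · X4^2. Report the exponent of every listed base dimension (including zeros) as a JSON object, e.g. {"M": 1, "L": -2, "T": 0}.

{"L": -4, "Θ": 3}

Dimensional matrix (L×Θ by ℓ×D×ΔT×X1×X2×X3×X4×X5):
  L: [ 1  1  0 -3 -1 -2  2 -3]
  Θ: [ 0  0  1  0  3  3  1 -3]
  [L]: (-1)·1+(-1)·1+(-2)·0+(1)·-3+(-1)·-1+(2)·-2+(2)·2 = -4
  [Θ]: (-1)·0+(-1)·0+(-2)·1+(1)·0+(-1)·3+(2)·3+(2)·1 = 3
⇒ L^-4 Θ^3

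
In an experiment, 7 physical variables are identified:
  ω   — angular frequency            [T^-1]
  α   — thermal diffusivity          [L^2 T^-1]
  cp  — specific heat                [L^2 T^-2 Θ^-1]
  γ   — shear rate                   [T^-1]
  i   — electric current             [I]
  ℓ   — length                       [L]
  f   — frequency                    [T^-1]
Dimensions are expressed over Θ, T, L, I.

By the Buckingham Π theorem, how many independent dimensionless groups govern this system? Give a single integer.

Dimensional matrix (Θ×T×L×I by ω×α×cp×γ×i×ℓ×f):
  Θ: [ 0  0 -1  0  0  0  0]
  T: [-1 -1 -2 -1  0  0 -1]
  L: [ 0  2  2  0  0  1  0]
  I: [ 0  0  0  0  1  0  0]
Row reduction gives pivot columns ω,α,cp,i; rank = 4
7 vars − rank 4 = 3 Π groups

3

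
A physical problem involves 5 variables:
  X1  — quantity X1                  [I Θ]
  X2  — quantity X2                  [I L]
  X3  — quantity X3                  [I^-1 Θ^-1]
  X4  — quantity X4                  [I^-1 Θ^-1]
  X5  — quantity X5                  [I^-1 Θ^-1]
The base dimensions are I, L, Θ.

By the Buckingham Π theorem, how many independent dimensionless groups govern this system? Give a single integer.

3

Exponent matrix [I,L,Θ] × [X1,X2,X3,X4,X5]:
  I: [ 1  1 -1 -1 -1]
  L: [ 0  1  0  0  0]
  Θ: [ 1  0 -1 -1 -1]
RREF → pivots at {X1,X2} ⇒ r = 2
n=5, r=2 ⇒ 3 dimensionless groups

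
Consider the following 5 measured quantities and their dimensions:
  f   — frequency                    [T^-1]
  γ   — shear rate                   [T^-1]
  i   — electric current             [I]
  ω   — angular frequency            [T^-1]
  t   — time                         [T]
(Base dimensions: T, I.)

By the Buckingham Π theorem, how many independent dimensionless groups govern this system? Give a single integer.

3

Write exponents as rows T,I / cols f,γ,i,ω,t:
  T: [-1 -1  0 -1  1]
  I: [ 0  0  1  0  0]
Row reduction gives pivot columns f,i; rank = 2
Π count = n − r = 5 − 2 = 3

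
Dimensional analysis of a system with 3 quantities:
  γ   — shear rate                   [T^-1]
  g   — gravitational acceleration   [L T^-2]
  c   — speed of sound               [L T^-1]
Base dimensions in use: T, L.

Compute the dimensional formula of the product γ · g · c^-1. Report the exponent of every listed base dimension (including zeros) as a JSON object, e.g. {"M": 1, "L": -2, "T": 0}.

{"T": -2, "L": 0}

Exponent matrix [T,L] × [γ,g,c]:
  T: [-1 -2 -1]
  L: [ 0  1  1]
  [T]: (1)·-1+(1)·-2+(-1)·-1 = -2
  [L]: (1)·0+(1)·1+(-1)·1 = 0
⇒ T^-2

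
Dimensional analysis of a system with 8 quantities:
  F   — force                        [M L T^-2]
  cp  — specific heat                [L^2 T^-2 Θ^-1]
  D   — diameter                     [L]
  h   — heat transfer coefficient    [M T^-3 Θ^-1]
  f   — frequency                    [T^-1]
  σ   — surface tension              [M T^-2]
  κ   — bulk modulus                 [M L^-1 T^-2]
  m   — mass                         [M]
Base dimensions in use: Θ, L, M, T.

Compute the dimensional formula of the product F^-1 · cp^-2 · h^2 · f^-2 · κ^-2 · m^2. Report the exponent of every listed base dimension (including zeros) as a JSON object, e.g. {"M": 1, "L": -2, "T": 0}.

Exponent matrix [Θ,L,M,T] × [F,cp,D,h,f,σ,κ,m]:
  Θ: [ 0 -1  0 -1  0  0  0  0]
  L: [ 1  2  1  0  0  0 -1  0]
  M: [ 1  0  0  1  0  1  1  1]
  T: [-2 -2  0 -3 -1 -2 -2  0]
  [Θ]: (-1)·0+(-2)·-1+(2)·-1+(-2)·0+(-2)·0+(2)·0 = 0
  [L]: (-1)·1+(-2)·2+(2)·0+(-2)·0+(-2)·-1+(2)·0 = -3
  [M]: (-1)·1+(-2)·0+(2)·1+(-2)·0+(-2)·1+(2)·1 = 1
  [T]: (-1)·-2+(-2)·-2+(2)·-3+(-2)·-1+(-2)·-2+(2)·0 = 6
⇒ L^-3 M T^6

{"Θ": 0, "L": -3, "M": 1, "T": 6}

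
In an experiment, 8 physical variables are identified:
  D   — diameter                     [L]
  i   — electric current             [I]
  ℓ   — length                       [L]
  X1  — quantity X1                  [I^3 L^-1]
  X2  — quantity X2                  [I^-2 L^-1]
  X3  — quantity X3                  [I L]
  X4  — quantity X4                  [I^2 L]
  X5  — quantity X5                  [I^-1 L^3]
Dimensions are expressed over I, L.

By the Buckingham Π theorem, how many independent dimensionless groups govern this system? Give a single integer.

6

Write exponents as rows I,L / cols D,i,ℓ,X1,X2,X3,X4,X5:
  I: [ 0  1  0  3 -2  1  2 -1]
  L: [ 1  0  1 -1 -1  1  1  3]
Echelon form has 2 nonzero rows (pivots: D,i)
8 vars − rank 2 = 6 Π groups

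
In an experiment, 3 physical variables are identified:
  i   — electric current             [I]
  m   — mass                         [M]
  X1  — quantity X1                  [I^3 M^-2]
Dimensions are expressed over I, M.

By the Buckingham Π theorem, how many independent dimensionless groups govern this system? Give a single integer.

1

Write exponents as rows I,M / cols i,m,X1:
  I: [ 1  0  3]
  M: [ 0  1 -2]
RREF → pivots at {i,m} ⇒ r = 2
n=3, r=2 ⇒ 1 dimensionless group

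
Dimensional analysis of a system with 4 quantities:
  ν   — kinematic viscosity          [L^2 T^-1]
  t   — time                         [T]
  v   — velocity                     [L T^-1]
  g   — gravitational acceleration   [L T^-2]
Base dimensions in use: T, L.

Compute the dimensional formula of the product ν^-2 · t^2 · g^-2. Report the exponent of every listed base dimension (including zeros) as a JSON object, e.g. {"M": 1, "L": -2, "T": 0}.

{"T": 8, "L": -6}

Exponent matrix [T,L] × [ν,t,v,g]:
  T: [-1  1 -1 -2]
  L: [ 2  0  1  1]
  [T]: (-2)·-1+(2)·1+(-2)·-2 = 8
  [L]: (-2)·2+(2)·0+(-2)·1 = -6
⇒ T^8 L^-6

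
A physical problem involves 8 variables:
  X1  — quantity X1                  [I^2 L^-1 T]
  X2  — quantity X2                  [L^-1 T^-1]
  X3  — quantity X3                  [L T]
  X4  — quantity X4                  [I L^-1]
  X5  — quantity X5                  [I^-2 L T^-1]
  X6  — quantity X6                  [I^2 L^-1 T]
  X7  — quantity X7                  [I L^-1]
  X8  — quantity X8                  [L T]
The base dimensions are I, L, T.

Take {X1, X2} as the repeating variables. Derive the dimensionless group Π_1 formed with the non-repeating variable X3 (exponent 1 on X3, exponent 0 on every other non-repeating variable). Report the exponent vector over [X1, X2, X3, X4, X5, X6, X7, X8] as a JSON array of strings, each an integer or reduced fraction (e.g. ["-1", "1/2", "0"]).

["0", "1", "1", "0", "0", "0", "0", "0"]

Write exponents as rows I,L,T / cols X1,X2,X3,X4,X5,X6,X7,X8:
  I: [ 2  0  0  1 -2  2  1  0]
  L: [-1 -1  1 -1  1 -1 -1  1]
  T: [ 1 -1  1  0 -1  1  0  1]
RREF → pivots at {X1,X2} ⇒ r = 2
Repeat: X1,X2; free: X3,X4,X5,X6,X7,X8
RREF:
  r0: [   1    0    0  1/2   -1    1  1/2    0]
  r1: [   0    1   -1  1/2    0    0  1/2   -1]
  r2: [   0    0    0    0    0    0    0    0]
Fix exponent of X3 at 1, X4 at 0, X5 at 0, X6 at 0, X7 at 0, X8 at 0; solve each RREF row for its pivot's exponent:
  r0: exp(X1) + (0)·1 = 0 ⇒ exp(X1) = 0
  r1: exp(X2) + (-1)·1 = 0 ⇒ exp(X2) = 1
Π_1 = X2 · X3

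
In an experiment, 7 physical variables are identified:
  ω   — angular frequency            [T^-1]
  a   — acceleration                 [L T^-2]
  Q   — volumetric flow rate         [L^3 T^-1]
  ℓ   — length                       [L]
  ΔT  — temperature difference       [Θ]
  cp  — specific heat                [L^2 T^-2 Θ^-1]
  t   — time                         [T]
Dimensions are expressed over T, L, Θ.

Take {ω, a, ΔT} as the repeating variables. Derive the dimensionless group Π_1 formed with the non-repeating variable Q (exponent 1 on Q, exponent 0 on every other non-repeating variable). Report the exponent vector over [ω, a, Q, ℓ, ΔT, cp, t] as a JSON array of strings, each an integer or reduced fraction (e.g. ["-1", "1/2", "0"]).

Exponent matrix [T,L,Θ] × [ω,a,Q,ℓ,ΔT,cp,t]:
  T: [-1 -2 -1  0  0 -2  1]
  L: [ 0  1  3  1  0  2  0]
  Θ: [ 0  0  0  0  1 -1  0]
RREF → pivots at {ω,a,ΔT} ⇒ r = 3
Pivot set = {ω,a,ΔT}, free = {Q,ℓ,cp,t}
RREF:
  r0: [   1    0   -5   -2    0   -2   -1]
  r1: [   0    1    3    1    0    2    0]
  r2: [   0    0    0    0    1   -1    0]
Fix exponent of Q at 1, ℓ at 0, cp at 0, t at 0; solve each RREF row for its pivot's exponent:
  r0: exp(ω) + (-5)·1 = 0 ⇒ exp(ω) = 5
  r1: exp(a) + (3)·1 = 0 ⇒ exp(a) = -3
  r2: exp(ΔT) + (0)·1 = 0 ⇒ exp(ΔT) = 0
Π_1 = ω^5 · a^-3 · Q

["5", "-3", "1", "0", "0", "0", "0"]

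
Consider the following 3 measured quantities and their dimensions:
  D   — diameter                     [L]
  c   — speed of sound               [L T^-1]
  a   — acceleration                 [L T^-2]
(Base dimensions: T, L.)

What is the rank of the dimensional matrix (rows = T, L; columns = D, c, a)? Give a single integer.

2

Write exponents as rows T,L / cols D,c,a:
  T: [ 0 -1 -2]
  L: [ 1  1  1]
Echelon form has 2 nonzero rows (pivots: D,c)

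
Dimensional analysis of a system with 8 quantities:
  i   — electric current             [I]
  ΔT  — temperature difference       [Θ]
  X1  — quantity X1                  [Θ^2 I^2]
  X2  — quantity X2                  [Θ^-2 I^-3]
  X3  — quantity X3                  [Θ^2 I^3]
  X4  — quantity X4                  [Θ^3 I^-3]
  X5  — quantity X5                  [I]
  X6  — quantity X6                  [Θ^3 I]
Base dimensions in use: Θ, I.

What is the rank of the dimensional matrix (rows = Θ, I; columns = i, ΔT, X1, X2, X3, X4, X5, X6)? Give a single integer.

2

Dimensional matrix (Θ×I by i×ΔT×X1×X2×X3×X4×X5×X6):
  Θ: [ 0  1  2 -2  2  3  0  3]
  I: [ 1  0  2 -3  3 -3  1  1]
RREF → pivots at {i,ΔT} ⇒ r = 2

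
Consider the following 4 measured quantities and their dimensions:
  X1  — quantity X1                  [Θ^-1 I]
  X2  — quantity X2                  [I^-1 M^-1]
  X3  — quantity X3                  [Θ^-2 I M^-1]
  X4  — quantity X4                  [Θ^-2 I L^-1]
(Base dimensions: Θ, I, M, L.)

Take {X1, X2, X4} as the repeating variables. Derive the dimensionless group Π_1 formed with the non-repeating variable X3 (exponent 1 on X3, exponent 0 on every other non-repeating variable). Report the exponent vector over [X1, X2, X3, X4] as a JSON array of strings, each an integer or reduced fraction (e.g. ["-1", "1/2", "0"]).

["-2", "-1", "1", "0"]

Exponent matrix [Θ,I,M,L] × [X1,X2,X3,X4]:
  Θ: [-1  0 -2 -2]
  I: [ 1 -1  1  1]
  M: [ 0 -1 -1  0]
  L: [ 0  0  0 -1]
Row reduction gives pivot columns X1,X2,X4; rank = 3
Repeat: X1,X2,X4; free: X3
RREF:
  r0: [   1    0    2    0]
  r1: [   0    1    1    0]
  r2: [   0    0    0    1]
  r3: [   0    0    0    0]
Fix exponent of X3 at 1; solve each RREF row for its pivot's exponent:
  r0: exp(X1) + (2)·1 = 0 ⇒ exp(X1) = -2
  r1: exp(X2) + (1)·1 = 0 ⇒ exp(X2) = -1
  r2: exp(X4) + (0)·1 = 0 ⇒ exp(X4) = 0
Π_1 = X1^-2 · X2^-1 · X3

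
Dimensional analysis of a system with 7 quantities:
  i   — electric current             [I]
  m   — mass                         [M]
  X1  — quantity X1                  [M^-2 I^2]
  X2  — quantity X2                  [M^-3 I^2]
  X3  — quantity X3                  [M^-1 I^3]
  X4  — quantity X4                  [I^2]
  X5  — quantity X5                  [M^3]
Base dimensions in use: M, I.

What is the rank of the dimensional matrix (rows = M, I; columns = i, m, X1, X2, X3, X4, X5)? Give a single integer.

Write exponents as rows M,I / cols i,m,X1,X2,X3,X4,X5:
  M: [ 0  1 -2 -3 -1  0  3]
  I: [ 1  0  2  2  3  2  0]
RREF → pivots at {i,m} ⇒ r = 2

2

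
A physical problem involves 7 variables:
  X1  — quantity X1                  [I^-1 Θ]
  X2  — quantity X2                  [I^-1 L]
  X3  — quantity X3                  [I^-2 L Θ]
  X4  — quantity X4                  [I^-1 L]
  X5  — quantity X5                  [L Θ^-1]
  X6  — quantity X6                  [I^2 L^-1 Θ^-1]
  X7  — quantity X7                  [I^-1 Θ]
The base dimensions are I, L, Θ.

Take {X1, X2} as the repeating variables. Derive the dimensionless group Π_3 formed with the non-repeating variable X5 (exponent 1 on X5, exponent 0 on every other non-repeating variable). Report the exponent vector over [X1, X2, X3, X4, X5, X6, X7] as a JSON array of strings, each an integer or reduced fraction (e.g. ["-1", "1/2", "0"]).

Dimensional matrix (I×L×Θ by X1×X2×X3×X4×X5×X6×X7):
  I: [-1 -1 -2 -1  0  2 -1]
  L: [ 0  1  1  1  1 -1  0]
  Θ: [ 1  0  1  0 -1 -1  1]
RREF → pivots at {X1,X2} ⇒ r = 2
Pivot set = {X1,X2}, free = {X3,X4,X5,X6,X7}
RREF:
  r0: [   1    0    1    0   -1   -1    1]
  r1: [   0    1    1    1    1   -1    0]
  r2: [   0    0    0    0    0    0    0]
Fix exponent of X5 at 1, X3 at 0, X4 at 0, X6 at 0, X7 at 0; solve each RREF row for its pivot's exponent:
  r0: exp(X1) + (-1)·1 = 0 ⇒ exp(X1) = 1
  r1: exp(X2) + (1)·1 = 0 ⇒ exp(X2) = -1
Π_3 = X1 · X2^-1 · X5

["1", "-1", "0", "0", "1", "0", "0"]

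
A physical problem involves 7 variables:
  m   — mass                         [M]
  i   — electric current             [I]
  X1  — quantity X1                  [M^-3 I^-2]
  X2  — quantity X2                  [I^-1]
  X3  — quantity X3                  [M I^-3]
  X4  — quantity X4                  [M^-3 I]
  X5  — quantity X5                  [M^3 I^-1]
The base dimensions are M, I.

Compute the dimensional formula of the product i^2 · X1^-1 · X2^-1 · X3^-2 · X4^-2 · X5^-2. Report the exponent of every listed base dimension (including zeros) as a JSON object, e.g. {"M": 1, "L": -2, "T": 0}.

{"M": 1, "I": 11}

Write exponents as rows M,I / cols m,i,X1,X2,X3,X4,X5:
  M: [ 1  0 -3  0  1 -3  3]
  I: [ 0  1 -2 -1 -3  1 -1]
  [M]: (2)·0+(-1)·-3+(-1)·0+(-2)·1+(-2)·-3+(-2)·3 = 1
  [I]: (2)·1+(-1)·-2+(-1)·-1+(-2)·-3+(-2)·1+(-2)·-1 = 11
⇒ M I^11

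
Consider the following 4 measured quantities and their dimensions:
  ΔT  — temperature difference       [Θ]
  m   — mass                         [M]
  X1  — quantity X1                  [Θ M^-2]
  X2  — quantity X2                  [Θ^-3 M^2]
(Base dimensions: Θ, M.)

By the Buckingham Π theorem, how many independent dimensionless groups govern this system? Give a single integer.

Exponent matrix [Θ,M] × [ΔT,m,X1,X2]:
  Θ: [ 1  0  1 -3]
  M: [ 0  1 -2  2]
Echelon form has 2 nonzero rows (pivots: ΔT,m)
n=4, r=2 ⇒ 2 dimensionless groups

2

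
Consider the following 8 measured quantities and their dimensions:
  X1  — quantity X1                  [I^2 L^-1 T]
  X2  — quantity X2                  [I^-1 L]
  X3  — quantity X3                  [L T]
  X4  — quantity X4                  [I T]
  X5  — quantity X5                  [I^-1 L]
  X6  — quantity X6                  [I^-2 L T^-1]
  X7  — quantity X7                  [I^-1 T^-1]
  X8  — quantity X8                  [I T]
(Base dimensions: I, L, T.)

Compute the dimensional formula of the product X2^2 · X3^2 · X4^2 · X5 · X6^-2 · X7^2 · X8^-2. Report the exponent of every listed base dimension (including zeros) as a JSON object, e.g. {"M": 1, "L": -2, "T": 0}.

{"I": -1, "L": 3, "T": 2}

Write exponents as rows I,L,T / cols X1,X2,X3,X4,X5,X6,X7,X8:
  I: [ 2 -1  0  1 -1 -2 -1  1]
  L: [-1  1  1  0  1  1  0  0]
  T: [ 1  0  1  1  0 -1 -1  1]
  [I]: (2)·-1+(2)·0+(2)·1+(1)·-1+(-2)·-2+(2)·-1+(-2)·1 = -1
  [L]: (2)·1+(2)·1+(2)·0+(1)·1+(-2)·1+(2)·0+(-2)·0 = 3
  [T]: (2)·0+(2)·1+(2)·1+(1)·0+(-2)·-1+(2)·-1+(-2)·1 = 2
⇒ I^-1 L^3 T^2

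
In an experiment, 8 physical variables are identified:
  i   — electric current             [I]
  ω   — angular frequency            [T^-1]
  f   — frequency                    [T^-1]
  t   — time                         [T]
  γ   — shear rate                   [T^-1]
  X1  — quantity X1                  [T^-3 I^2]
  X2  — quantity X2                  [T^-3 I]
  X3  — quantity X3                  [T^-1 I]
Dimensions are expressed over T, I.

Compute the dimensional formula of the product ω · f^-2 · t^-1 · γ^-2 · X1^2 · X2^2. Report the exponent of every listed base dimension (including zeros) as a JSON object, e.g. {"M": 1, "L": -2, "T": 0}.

{"T": -10, "I": 6}

Dimensional matrix (T×I by i×ω×f×t×γ×X1×X2×X3):
  T: [ 0 -1 -1  1 -1 -3 -3 -1]
  I: [ 1  0  0  0  0  2  1  1]
  [T]: (1)·-1+(-2)·-1+(-1)·1+(-2)·-1+(2)·-3+(2)·-3 = -10
  [I]: (1)·0+(-2)·0+(-1)·0+(-2)·0+(2)·2+(2)·1 = 6
⇒ T^-10 I^6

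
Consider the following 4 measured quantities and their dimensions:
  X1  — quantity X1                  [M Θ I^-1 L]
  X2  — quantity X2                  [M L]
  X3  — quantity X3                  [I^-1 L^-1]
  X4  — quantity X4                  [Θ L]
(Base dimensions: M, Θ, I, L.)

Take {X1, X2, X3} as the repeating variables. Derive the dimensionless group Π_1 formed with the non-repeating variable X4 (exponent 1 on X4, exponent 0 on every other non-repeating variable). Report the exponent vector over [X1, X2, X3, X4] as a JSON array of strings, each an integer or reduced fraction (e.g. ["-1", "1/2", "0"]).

["-1", "1", "1", "1"]

Exponent matrix [M,Θ,I,L] × [X1,X2,X3,X4]:
  M: [ 1  1  0  0]
  Θ: [ 1  0  0  1]
  I: [-1  0 -1  0]
  L: [ 1  1 -1  1]
Echelon form has 3 nonzero rows (pivots: X1,X2,X3)
Pivot set = {X1,X2,X3}, free = {X4}
RREF:
  r0: [   1    0    0    1]
  r1: [   0    1    0   -1]
  r2: [   0    0    1   -1]
  r3: [   0    0    0    0]
Fix exponent of X4 at 1; solve each RREF row for its pivot's exponent:
  r0: exp(X1) + (1)·1 = 0 ⇒ exp(X1) = -1
  r1: exp(X2) + (-1)·1 = 0 ⇒ exp(X2) = 1
  r2: exp(X3) + (-1)·1 = 0 ⇒ exp(X3) = 1
Π_1 = X1^-1 · X2 · X3 · X4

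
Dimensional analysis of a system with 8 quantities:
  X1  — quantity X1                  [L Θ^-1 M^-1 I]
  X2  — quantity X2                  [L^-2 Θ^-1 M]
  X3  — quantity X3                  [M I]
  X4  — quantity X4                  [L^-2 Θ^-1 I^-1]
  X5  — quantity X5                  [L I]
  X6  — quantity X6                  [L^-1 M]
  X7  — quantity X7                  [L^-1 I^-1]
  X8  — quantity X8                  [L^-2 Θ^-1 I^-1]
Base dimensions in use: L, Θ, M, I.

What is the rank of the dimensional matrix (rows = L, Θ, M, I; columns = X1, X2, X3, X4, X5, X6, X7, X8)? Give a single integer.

3

Write exponents as rows L,Θ,M,I / cols X1,X2,X3,X4,X5,X6,X7,X8:
  L: [ 1 -2  0 -2  1 -1 -1 -2]
  Θ: [-1 -1  0 -1  0  0  0 -1]
  M: [-1  1  1  0  0  1  0  0]
  I: [ 1  0  1 -1  1  0 -1 -1]
Echelon form has 3 nonzero rows (pivots: X1,X2,X3)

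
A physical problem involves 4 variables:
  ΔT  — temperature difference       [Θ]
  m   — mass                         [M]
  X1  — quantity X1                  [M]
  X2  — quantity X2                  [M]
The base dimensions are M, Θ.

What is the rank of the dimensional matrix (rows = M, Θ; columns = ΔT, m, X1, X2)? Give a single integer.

Write exponents as rows M,Θ / cols ΔT,m,X1,X2:
  M: [ 0  1  1  1]
  Θ: [ 1  0  0  0]
RREF → pivots at {ΔT,m} ⇒ r = 2

2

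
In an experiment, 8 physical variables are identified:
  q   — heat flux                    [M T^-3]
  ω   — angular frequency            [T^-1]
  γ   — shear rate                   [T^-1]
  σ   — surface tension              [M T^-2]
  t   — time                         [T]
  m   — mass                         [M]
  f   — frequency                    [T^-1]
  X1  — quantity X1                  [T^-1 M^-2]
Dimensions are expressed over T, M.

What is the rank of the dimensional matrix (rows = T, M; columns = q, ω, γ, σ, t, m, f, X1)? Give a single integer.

Dimensional matrix (T×M by q×ω×γ×σ×t×m×f×X1):
  T: [-3 -1 -1 -2  1  0 -1 -1]
  M: [ 1  0  0  1  0  1  0 -2]
RREF → pivots at {q,ω} ⇒ r = 2

2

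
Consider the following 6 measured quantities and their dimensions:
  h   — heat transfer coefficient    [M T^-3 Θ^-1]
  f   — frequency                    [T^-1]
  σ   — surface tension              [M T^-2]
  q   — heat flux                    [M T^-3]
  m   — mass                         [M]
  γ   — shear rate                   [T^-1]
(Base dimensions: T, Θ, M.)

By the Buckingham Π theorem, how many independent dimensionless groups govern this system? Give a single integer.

Dimensional matrix (T×Θ×M by h×f×σ×q×m×γ):
  T: [-3 -1 -2 -3  0 -1]
  Θ: [-1  0  0  0  0  0]
  M: [ 1  0  1  1  1  0]
RREF → pivots at {h,f,σ} ⇒ r = 3
n=6, r=3 ⇒ 3 dimensionless groups

3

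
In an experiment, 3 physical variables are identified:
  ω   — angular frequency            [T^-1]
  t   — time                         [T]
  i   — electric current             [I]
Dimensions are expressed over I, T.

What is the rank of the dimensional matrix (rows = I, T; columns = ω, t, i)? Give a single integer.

Write exponents as rows I,T / cols ω,t,i:
  I: [ 0  0  1]
  T: [-1  1  0]
Row reduction gives pivot columns ω,i; rank = 2

2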